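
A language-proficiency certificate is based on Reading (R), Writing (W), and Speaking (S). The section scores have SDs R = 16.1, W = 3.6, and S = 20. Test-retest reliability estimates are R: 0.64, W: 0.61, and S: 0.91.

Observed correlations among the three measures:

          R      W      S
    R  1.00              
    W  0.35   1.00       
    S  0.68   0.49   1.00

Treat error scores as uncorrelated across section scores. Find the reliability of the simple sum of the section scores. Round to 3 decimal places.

Var(R+W+S) = 16.1² + 3.6² + 20² + 2·[16.1·3.6·0.35 + 16.1·20·0.68 + 3.6·20·0.49] = 672.17 + 549.052 = 1221.22.
Because errors are independent across components, Cov(Tᵢ,Tⱼ) = Cov(Xᵢ,Xⱼ); the off-diagonal part of the true-score variance is the same as above.
True-score variance = [16.1²·0.64 + 3.6²·0.61 + 20²·0.91] + 549.052 = 537.8 + 549.052 = 1086.85.
Reliability = 1086.85 / 1221.22 = 0.890.

0.890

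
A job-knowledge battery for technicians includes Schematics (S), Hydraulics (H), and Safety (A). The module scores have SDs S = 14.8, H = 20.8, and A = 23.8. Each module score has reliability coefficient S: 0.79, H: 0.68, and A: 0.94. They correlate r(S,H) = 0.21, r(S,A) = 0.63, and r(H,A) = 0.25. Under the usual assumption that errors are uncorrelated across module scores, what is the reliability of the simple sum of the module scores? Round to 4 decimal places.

Var(S+H+A) = 14.8² + 20.8² + 23.8² + 2·[14.8·20.8·0.21 + 14.8·23.8·0.63 + 20.8·23.8·0.25] = 1218.12 + 820.635 = 2038.76.
With uncorrelated errors the cross-covariances are all true-score covariance, so they carry over unchanged; only the diagonal terms shrink to ρᵢσᵢ².
True-score variance = [14.8²·0.79 + 20.8²·0.68 + 23.8²·0.94] + 820.635 = 999.69 + 820.635 = 1820.33.
Reliability = 1820.33 / 2038.76 = 0.8929.

0.8929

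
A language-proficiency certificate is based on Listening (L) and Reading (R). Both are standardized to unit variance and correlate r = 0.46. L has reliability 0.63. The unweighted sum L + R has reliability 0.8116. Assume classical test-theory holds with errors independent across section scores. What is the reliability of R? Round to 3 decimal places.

0.820

Var(L+R) = 2 + 2·0.46 = 2.920.
True-score variance = ρ_L + ρ_R + 2·0.46, so 0.8116 = (0.63 + ρ_R + 0.92) / 2.920.
ρ_R = 0.8116·2.920 − 0.63 − 0.92 = 0.820.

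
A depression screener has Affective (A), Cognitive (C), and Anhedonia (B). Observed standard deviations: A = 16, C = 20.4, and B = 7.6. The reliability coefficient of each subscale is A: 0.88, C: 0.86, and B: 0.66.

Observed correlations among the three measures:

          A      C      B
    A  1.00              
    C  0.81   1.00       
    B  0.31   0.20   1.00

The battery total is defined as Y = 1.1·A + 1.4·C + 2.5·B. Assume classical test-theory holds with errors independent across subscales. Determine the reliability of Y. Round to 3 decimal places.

0.899

Var(Y) = 1.1²·16² + 1.4²·20.4² + 2.5²·7.6² + 2·[1.54·16·20.4·0.81 + 2.75·16·7.6·0.31 + 3.5·20.4·7.6·0.20] = 1486.43 + 1238.69 = 2725.12.
Because errors are independent across components, Cov(Tᵢ,Tⱼ) = Cov(Xᵢ,Xⱼ); the off-diagonal part of the true-score variance is the same as above.
True-score variance = [1.1²·16²·0.88 + 1.4²·20.4²·0.86 + 2.5²·7.6²·0.66] + 1238.69 = 1212.33 + 1238.69 = 2451.01.
Reliability = 2451.01 / 2725.12 = 0.899.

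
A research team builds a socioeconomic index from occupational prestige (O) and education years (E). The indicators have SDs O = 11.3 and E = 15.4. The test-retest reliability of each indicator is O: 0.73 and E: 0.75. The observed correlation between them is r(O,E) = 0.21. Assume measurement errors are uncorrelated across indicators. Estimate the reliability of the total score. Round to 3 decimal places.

Var(O+E) = 11.3² + 15.4² + 2·[11.3·15.4·0.21] = 364.85 + 73.0884 = 437.938.
Under uncorrelated errors the observed covariances equal the true-score covariances, so only the own-variance terms attenuate.
True-score variance = [11.3²·0.73 + 15.4²·0.75] + 73.0884 = 271.084 + 73.0884 = 344.172.
Reliability = 344.172 / 437.938 = 0.786.

0.786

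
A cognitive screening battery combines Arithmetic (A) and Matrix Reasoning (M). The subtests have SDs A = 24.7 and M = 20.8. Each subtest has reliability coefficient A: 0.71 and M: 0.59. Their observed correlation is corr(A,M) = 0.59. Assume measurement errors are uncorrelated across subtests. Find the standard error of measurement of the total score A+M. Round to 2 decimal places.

Var(total) = 1042.73 + 606.237 = 1648.97.
True-score variance = 688.421 + 606.237 = 1294.66, so reliability = 0.7851.
Error variance = 1648.97 − 1294.66 = 354.309; SEM = √354.309 = 18.82.

18.82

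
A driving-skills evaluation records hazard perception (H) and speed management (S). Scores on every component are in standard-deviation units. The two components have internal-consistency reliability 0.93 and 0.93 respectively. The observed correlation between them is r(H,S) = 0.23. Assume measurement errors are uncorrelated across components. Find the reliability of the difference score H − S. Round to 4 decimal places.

0.9091

Var(H−S) = 1 + 1 − 2·0.23 = 2 − 0.46 = 1.54.
Under uncorrelated errors the observed covariances equal the true-score covariances, so only the own-variance terms attenuate.
True-score variance = [0.93 + 0.93] − 0.46 = 1.86 − 0.46 = 1.4.
Reliability = 1.4 / 1.54 = 0.9091.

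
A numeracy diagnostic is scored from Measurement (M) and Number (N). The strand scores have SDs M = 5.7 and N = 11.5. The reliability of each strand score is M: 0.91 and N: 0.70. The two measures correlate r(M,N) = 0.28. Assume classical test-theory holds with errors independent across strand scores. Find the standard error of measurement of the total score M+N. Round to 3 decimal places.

Var(total) = 164.74 + 36.708 = 201.448.
True-score variance = 122.141 + 36.708 = 158.849, so reliability = 0.7885.
Error variance = 201.448 − 158.849 = 42.5991; SEM = √42.5991 = 6.527.

6.527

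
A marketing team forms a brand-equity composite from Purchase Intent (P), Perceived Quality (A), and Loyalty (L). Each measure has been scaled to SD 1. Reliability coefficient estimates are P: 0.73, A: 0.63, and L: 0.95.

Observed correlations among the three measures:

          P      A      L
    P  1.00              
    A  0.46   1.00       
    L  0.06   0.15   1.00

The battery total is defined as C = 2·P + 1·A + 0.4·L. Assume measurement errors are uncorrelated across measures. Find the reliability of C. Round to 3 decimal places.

0.798

Var(C) = 2² + 1 + 0.4² + 2·[2·0.46 + 0.8·0.06 + 0.4·0.15] = 5.16 + 2.056 = 7.216.
With uncorrelated errors the cross-covariances are all true-score covariance, so they carry over unchanged; only the diagonal terms shrink to ρᵢσᵢ².
True-score variance = [2²·0.73 + 0.63 + 0.4²·0.95] + 2.056 = 3.702 + 2.056 = 5.758.
Reliability = 5.758 / 7.216 = 0.798.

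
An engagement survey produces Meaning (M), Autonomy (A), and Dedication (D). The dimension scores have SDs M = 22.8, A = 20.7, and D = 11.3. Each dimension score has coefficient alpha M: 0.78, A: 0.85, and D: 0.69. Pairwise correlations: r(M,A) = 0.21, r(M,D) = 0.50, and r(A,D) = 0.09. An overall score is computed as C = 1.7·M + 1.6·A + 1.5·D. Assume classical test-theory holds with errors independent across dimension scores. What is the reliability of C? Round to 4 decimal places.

Var(C) = 1.7²·22.8² + 1.6²·20.7² + 1.5²·11.3² + 2·[2.72·22.8·20.7·0.21 + 2.55·22.8·11.3·0.50 + 2.4·20.7·11.3·0.09] = 2886.57 + 1297.2 = 4183.77.
Under uncorrelated errors the observed covariances equal the true-score covariances, so only the own-variance terms attenuate.
True-score variance = [1.7²·22.8²·0.78 + 1.6²·20.7²·0.85 + 1.5²·11.3²·0.69] + 1297.2 = 2302.46 + 1297.2 = 3599.65.
Reliability = 3599.65 / 4183.77 = 0.8604.

0.8604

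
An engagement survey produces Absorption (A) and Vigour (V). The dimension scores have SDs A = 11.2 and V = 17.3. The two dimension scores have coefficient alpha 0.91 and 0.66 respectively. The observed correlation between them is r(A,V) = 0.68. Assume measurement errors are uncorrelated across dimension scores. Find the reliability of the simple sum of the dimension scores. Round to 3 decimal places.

Var(A+V) = 11.2² + 17.3² + 2·[11.2·17.3·0.68] = 424.73 + 263.514 = 688.244.
Under uncorrelated errors the observed covariances equal the true-score covariances, so only the own-variance terms attenuate.
True-score variance = [11.2²·0.91 + 17.3²·0.66] + 263.514 = 311.682 + 263.514 = 575.195.
Reliability = 575.195 / 688.244 = 0.836.

0.836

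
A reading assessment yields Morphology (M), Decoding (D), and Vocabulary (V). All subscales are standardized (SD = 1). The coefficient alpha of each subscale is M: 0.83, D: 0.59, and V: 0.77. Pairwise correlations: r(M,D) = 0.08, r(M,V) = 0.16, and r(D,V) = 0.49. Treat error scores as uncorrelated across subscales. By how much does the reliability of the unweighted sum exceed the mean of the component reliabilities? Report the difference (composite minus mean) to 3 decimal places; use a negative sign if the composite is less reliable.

Var(sum) = 3 + 1.46 = 4.46; true-score variance = 2.19 + 1.46 = 3.65; composite reliability = 0.8184.
Mean component reliability = 0.7300.
Difference = 0.8184 − 0.7300 = 0.088.

0.088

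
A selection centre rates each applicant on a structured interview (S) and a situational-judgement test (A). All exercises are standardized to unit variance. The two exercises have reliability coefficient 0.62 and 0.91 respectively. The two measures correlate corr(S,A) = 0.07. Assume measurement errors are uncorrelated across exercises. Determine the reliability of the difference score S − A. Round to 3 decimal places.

Var(S−A) = 1 + 1 − 2·0.07 = 2 − 0.14 = 1.86.
Under uncorrelated errors the observed covariances equal the true-score covariances, so only the own-variance terms attenuate.
True-score variance = [0.62 + 0.91] − 0.14 = 1.53 − 0.14 = 1.39.
Reliability = 1.39 / 1.86 = 0.747.

0.747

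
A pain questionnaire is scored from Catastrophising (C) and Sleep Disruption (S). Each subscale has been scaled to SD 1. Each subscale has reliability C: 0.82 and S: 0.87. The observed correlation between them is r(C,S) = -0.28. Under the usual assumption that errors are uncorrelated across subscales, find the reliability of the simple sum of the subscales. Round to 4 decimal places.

0.7847

Var(C+S) = 2 + 2·[(-0.28)] = 2 − 0.56 = 1.44.
With uncorrelated errors the cross-covariances are all true-score covariance, so they carry over unchanged; only the diagonal terms shrink to ρᵢσᵢ².
True-score variance = [0.82 + 0.87] − 0.56 = 1.69 − 0.56 = 1.13.
Reliability = 1.13 / 1.44 = 0.7847.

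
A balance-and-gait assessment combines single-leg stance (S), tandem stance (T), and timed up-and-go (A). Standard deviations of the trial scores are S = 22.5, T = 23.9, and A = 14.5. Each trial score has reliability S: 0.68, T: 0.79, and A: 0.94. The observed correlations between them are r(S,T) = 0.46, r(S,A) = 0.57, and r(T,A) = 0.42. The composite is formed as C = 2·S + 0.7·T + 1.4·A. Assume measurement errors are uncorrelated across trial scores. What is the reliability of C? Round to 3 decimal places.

Var(C) = 2²·22.5² + 0.7²·23.9² + 1.4²·14.5² + 2·[1.4·22.5·23.9·0.46 + 2.8·22.5·14.5·0.57 + 0.98·23.9·14.5·0.42] = 2716.98 + 2019.29 = 4736.27.
With uncorrelated errors the cross-covariances are all true-score covariance, so they carry over unchanged; only the diagonal terms shrink to ρᵢσᵢ².
True-score variance = [2²·22.5²·0.68 + 0.7²·23.9²·0.79 + 1.4²·14.5²·0.94] + 2019.29 = 1985.48 + 2019.29 = 4004.77.
Reliability = 4004.77 / 4736.27 = 0.846.

0.846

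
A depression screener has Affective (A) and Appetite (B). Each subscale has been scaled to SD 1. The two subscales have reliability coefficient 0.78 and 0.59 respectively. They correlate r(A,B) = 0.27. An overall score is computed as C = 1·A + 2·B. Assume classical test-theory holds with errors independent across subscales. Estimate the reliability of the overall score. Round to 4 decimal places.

0.6941

Var(C) = 1 + 2² + 2·[2·0.27] = 5 + 1.08 = 6.08.
Because errors are independent across components, Cov(Tᵢ,Tⱼ) = Cov(Xᵢ,Xⱼ); the off-diagonal part of the true-score variance is the same as above.
True-score variance = [0.78 + 2²·0.59] + 1.08 = 3.14 + 1.08 = 4.22.
Reliability = 4.22 / 6.08 = 0.6941.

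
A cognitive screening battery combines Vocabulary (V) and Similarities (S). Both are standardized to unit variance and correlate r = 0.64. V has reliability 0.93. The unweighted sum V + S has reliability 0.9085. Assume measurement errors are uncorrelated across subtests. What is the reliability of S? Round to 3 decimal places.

Var(V+S) = 2 + 2·0.64 = 3.280.
True-score variance = ρ_V + ρ_S + 2·0.64, so 0.9085 = (0.93 + ρ_S + 1.28) / 3.280.
ρ_S = 0.9085·3.280 − 0.93 − 1.28 = 0.770.

0.770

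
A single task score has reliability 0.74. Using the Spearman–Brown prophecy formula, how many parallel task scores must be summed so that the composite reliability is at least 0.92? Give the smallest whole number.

k ≥ ρ*(1−ρ₁)/(ρ₁(1−ρ*)) = 0.92·0.26 / (0.74·0.08) = 4.041.
Smallest integer k = 5.

5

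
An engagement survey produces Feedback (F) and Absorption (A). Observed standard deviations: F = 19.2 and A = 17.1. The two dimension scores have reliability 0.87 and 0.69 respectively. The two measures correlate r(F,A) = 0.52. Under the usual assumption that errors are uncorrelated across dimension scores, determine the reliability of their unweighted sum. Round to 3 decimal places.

0.862

Var(F+A) = 19.2² + 17.1² + 2·[19.2·17.1·0.52] = 661.05 + 341.453 = 1002.5.
Under uncorrelated errors the observed covariances equal the true-score covariances, so only the own-variance terms attenuate.
True-score variance = [19.2²·0.87 + 17.1²·0.69] + 341.453 = 522.48 + 341.453 = 863.933.
Reliability = 863.933 / 1002.5 = 0.862.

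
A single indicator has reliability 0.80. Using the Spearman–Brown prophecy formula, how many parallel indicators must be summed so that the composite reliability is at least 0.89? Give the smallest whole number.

k ≥ ρ*(1−ρ₁)/(ρ₁(1−ρ*)) = 0.89·0.20 / (0.80·0.11) = 2.023.
Smallest integer k = 3.

3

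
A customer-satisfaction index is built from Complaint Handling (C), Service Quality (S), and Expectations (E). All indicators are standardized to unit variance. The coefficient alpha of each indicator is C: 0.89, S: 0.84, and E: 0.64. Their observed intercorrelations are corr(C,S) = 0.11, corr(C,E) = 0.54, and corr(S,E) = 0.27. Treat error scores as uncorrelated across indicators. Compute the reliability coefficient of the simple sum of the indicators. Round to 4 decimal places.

Var(C+S+E) = 3 + 2·[0.11 + 0.54 + 0.27] = 3 + 1.84 = 4.84.
Because errors are independent across components, Cov(Tᵢ,Tⱼ) = Cov(Xᵢ,Xⱼ); the off-diagonal part of the true-score variance is the same as above.
True-score variance = [0.89 + 0.84 + 0.64] + 1.84 = 2.37 + 1.84 = 4.21.
Reliability = 4.21 / 4.84 = 0.8698.

0.8698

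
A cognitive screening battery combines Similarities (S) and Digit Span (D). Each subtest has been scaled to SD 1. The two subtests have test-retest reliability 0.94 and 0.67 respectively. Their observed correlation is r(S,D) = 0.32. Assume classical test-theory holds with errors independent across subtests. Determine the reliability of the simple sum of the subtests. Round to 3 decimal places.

Var(S+D) = 2 + 2·[0.32] = 2 + 0.64 = 2.64.
With uncorrelated errors the cross-covariances are all true-score covariance, so they carry over unchanged; only the diagonal terms shrink to ρᵢσᵢ².
True-score variance = [0.94 + 0.67] + 0.64 = 1.61 + 0.64 = 2.25.
Reliability = 2.25 / 2.64 = 0.852.

0.852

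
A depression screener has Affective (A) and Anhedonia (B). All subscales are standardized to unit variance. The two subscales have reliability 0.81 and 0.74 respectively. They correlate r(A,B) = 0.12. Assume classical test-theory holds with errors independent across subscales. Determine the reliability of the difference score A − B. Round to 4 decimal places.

Var(A−B) = 1 + 1 − 2·0.12 = 2 − 0.24 = 1.76.
Under uncorrelated errors the observed covariances equal the true-score covariances, so only the own-variance terms attenuate.
True-score variance = [0.81 + 0.74] − 0.24 = 1.55 − 0.24 = 1.31.
Reliability = 1.31 / 1.76 = 0.7443.

0.7443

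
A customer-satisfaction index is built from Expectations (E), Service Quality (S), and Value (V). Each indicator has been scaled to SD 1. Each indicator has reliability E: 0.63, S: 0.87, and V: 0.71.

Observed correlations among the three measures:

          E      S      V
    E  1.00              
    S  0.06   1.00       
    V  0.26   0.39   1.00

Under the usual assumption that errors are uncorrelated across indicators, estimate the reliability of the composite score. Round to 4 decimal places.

Var(E+S+V) = 3 + 2·[0.06 + 0.26 + 0.39] = 3 + 1.42 = 4.42.
Under uncorrelated errors the observed covariances equal the true-score covariances, so only the own-variance terms attenuate.
True-score variance = [0.63 + 0.87 + 0.71] + 1.42 = 2.21 + 1.42 = 3.63.
Reliability = 3.63 / 4.42 = 0.8213.

0.8213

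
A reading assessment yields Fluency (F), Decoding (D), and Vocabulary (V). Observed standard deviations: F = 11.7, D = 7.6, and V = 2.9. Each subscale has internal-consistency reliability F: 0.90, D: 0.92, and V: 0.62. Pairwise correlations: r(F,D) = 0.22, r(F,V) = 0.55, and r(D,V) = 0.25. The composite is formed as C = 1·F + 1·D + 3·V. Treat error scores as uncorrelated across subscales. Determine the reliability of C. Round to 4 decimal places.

0.8964

Var(C) = 11.7² + 7.6² + 3²·2.9² + 2·[11.7·7.6·0.22 + 3·11.7·2.9·0.55 + 3·7.6·2.9·0.25] = 270.34 + 184.154 = 454.494.
With uncorrelated errors the cross-covariances are all true-score covariance, so they carry over unchanged; only the diagonal terms shrink to ρᵢσᵢ².
True-score variance = [11.7²·0.90 + 7.6²·0.92 + 3²·2.9²·0.62] + 184.154 = 223.268 + 184.154 = 407.422.
Reliability = 407.422 / 454.494 = 0.8964.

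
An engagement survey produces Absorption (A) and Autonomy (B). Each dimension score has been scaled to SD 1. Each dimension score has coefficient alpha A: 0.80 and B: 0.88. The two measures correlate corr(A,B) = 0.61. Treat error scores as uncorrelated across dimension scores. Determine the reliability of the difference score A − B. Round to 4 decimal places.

0.5897

Var(A−B) = 1 + 1 − 2·0.61 = 2 − 1.22 = 0.78.
With uncorrelated errors the cross-covariances are all true-score covariance, so they carry over unchanged; only the diagonal terms shrink to ρᵢσᵢ².
True-score variance = [0.80 + 0.88] − 1.22 = 1.68 − 1.22 = 0.46.
Reliability = 0.46 / 0.78 = 0.5897.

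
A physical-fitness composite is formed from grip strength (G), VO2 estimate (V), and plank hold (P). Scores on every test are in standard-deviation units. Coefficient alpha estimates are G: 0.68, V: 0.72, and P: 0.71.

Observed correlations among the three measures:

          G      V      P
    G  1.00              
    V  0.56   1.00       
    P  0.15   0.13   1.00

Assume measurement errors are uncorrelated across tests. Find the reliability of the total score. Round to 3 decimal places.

0.810

Var(G+V+P) = 3 + 2·[0.56 + 0.15 + 0.13] = 3 + 1.68 = 4.68.
Under uncorrelated errors the observed covariances equal the true-score covariances, so only the own-variance terms attenuate.
True-score variance = [0.68 + 0.72 + 0.71] + 1.68 = 2.11 + 1.68 = 3.79.
Reliability = 3.79 / 4.68 = 0.810.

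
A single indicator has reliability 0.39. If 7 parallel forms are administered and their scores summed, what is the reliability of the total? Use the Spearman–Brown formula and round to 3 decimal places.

0.817

ρ_k = kρ / (1 + (k−1)ρ) = 7·0.39 / (1 + 6·0.39) = 2.730 / 3.340 = 0.817.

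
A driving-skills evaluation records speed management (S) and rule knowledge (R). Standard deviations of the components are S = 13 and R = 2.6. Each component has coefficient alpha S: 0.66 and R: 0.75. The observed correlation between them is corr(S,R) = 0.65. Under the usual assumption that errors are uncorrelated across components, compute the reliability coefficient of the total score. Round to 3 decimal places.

Var(S+R) = 13² + 2.6² + 2·[13·2.6·0.65] = 175.76 + 43.94 = 219.7.
Because errors are independent across components, Cov(Tᵢ,Tⱼ) = Cov(Xᵢ,Xⱼ); the off-diagonal part of the true-score variance is the same as above.
True-score variance = [13²·0.66 + 2.6²·0.75] + 43.94 = 116.61 + 43.94 = 160.55.
Reliability = 160.55 / 219.7 = 0.731.

0.731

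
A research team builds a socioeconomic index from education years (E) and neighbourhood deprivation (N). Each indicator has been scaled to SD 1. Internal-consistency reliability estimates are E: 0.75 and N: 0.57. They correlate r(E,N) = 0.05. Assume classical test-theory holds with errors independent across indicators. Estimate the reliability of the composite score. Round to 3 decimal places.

Var(E+N) = 2 + 2·[0.05] = 2 + 0.1 = 2.1.
Because errors are independent across components, Cov(Tᵢ,Tⱼ) = Cov(Xᵢ,Xⱼ); the off-diagonal part of the true-score variance is the same as above.
True-score variance = [0.75 + 0.57] + 0.1 = 1.32 + 0.1 = 1.42.
Reliability = 1.42 / 2.1 = 0.676.

0.676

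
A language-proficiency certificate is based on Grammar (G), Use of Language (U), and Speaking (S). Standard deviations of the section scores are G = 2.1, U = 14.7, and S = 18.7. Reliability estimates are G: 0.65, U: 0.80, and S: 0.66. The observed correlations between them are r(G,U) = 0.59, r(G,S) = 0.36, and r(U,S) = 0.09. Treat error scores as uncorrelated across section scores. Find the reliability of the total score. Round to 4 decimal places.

0.7609

Var(G+U+S) = 2.1² + 14.7² + 18.7² + 2·[2.1·14.7·0.59 + 2.1·18.7·0.36 + 14.7·18.7·0.09] = 570.19 + 114.181 = 684.371.
With uncorrelated errors the cross-covariances are all true-score covariance, so they carry over unchanged; only the diagonal terms shrink to ρᵢσᵢ².
True-score variance = [2.1²·0.65 + 14.7²·0.80 + 18.7²·0.66] + 114.181 = 406.534 + 114.181 = 520.715.
Reliability = 520.715 / 684.371 = 0.7609.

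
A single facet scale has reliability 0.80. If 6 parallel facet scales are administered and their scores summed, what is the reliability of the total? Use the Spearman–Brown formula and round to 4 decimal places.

0.9600

ρ_k = kρ / (1 + (k−1)ρ) = 6·0.80 / (1 + 5·0.80) = 4.800 / 5.000 = 0.9600.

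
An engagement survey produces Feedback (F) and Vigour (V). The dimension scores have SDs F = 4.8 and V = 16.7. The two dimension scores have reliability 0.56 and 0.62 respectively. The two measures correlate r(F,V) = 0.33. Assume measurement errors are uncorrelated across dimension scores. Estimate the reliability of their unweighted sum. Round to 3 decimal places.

Var(F+V) = 4.8² + 16.7² + 2·[4.8·16.7·0.33] = 301.93 + 52.9056 = 354.836.
With uncorrelated errors the cross-covariances are all true-score covariance, so they carry over unchanged; only the diagonal terms shrink to ρᵢσᵢ².
True-score variance = [4.8²·0.56 + 16.7²·0.62] + 52.9056 = 185.814 + 52.9056 = 238.72.
Reliability = 238.72 / 354.836 = 0.673.

0.673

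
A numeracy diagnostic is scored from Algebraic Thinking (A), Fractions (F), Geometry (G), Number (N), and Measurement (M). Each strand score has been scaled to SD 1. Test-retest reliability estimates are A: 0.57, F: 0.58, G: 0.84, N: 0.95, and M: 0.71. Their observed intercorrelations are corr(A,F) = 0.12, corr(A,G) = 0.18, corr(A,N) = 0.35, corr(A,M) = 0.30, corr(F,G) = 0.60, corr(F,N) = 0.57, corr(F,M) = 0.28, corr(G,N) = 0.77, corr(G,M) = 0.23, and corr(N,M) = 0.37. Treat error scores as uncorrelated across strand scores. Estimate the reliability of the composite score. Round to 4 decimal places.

0.8923

Var(A+F+G+N+M) = 5 + 2·[0.12 + 0.18 + 0.35 + 0.30 + 0.60 + 0.57 + 0.28 + 0.77 + 0.23 + 0.37] = 5 + 7.54 = 12.54.
With uncorrelated errors the cross-covariances are all true-score covariance, so they carry over unchanged; only the diagonal terms shrink to ρᵢσᵢ².
True-score variance = [0.57 + 0.58 + 0.84 + 0.95 + 0.71] + 7.54 = 3.65 + 7.54 = 11.19.
Reliability = 11.19 / 12.54 = 0.8923.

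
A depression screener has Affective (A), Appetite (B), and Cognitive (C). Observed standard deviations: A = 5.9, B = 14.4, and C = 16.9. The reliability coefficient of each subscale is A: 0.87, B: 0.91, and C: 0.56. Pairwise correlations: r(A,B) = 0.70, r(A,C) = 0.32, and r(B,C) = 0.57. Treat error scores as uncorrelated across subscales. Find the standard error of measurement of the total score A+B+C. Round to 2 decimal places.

12.20

Var(total) = 527.78 + 460.189 = 987.969.
True-score variance = 378.924 + 460.189 = 839.113, so reliability = 0.8493.
Error variance = 987.969 − 839.113 = 148.856; SEM = √148.856 = 12.20.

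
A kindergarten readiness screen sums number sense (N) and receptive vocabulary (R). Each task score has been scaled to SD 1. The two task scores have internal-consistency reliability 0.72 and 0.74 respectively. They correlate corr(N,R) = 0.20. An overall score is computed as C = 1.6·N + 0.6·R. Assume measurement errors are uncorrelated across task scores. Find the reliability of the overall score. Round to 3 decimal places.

Var(C) = 1.6² + 0.6² + 2·[0.96·0.20] = 2.92 + 0.384 = 3.304.
Because errors are independent across components, Cov(Tᵢ,Tⱼ) = Cov(Xᵢ,Xⱼ); the off-diagonal part of the true-score variance is the same as above.
True-score variance = [1.6²·0.72 + 0.6²·0.74] + 0.384 = 2.1096 + 0.384 = 2.4936.
Reliability = 2.4936 / 3.304 = 0.755.

0.755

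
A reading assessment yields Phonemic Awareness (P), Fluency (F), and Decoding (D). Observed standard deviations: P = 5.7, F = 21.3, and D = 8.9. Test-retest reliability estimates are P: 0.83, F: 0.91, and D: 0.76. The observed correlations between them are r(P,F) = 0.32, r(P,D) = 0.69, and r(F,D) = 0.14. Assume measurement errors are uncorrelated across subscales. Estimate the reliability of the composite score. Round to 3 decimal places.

Var(P+F+D) = 5.7² + 21.3² + 8.9² + 2·[5.7·21.3·0.32 + 5.7·8.9·0.69 + 21.3·8.9·0.14] = 565.39 + 200.789 = 766.179.
Under uncorrelated errors the observed covariances equal the true-score covariances, so only the own-variance terms attenuate.
True-score variance = [5.7²·0.83 + 21.3²·0.91 + 8.9²·0.76] + 200.789 = 500.024 + 200.789 = 700.814.
Reliability = 700.814 / 766.179 = 0.915.

0.915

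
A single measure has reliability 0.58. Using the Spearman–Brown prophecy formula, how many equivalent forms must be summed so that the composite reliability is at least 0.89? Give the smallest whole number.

6

k ≥ ρ*(1−ρ₁)/(ρ₁(1−ρ*)) = 0.89·0.42 / (0.58·0.11) = 5.859.
Smallest integer k = 6.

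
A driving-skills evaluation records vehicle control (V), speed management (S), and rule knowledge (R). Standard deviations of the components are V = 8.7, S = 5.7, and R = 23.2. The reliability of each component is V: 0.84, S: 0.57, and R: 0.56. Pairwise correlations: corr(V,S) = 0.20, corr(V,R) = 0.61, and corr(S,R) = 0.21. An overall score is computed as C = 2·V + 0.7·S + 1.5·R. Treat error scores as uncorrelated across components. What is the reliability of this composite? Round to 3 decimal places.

0.750

Var(C) = 2²·8.7² + 0.7²·5.7² + 1.5²·23.2² + 2·[1.4·8.7·5.7·0.20 + 3·8.7·23.2·0.61 + 1.05·5.7·23.2·0.21] = 1529.72 + 824.823 = 2354.54.
With uncorrelated errors the cross-covariances are all true-score covariance, so they carry over unchanged; only the diagonal terms shrink to ρᵢσᵢ².
True-score variance = [2²·8.7²·0.84 + 0.7²·5.7²·0.57 + 1.5²·23.2²·0.56] + 824.823 = 941.575 + 824.823 = 1766.4.
Reliability = 1766.4 / 2354.54 = 0.750.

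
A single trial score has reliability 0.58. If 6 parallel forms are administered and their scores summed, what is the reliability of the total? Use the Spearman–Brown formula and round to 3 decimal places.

ρ_k = kρ / (1 + (k−1)ρ) = 6·0.58 / (1 + 5·0.58) = 3.480 / 3.900 = 0.892.

0.892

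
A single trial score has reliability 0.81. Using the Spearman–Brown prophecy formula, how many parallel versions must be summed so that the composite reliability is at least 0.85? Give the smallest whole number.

k ≥ ρ*(1−ρ₁)/(ρ₁(1−ρ*)) = 0.85·0.19 / (0.81·0.15) = 1.329.
Smallest integer k = 2.

2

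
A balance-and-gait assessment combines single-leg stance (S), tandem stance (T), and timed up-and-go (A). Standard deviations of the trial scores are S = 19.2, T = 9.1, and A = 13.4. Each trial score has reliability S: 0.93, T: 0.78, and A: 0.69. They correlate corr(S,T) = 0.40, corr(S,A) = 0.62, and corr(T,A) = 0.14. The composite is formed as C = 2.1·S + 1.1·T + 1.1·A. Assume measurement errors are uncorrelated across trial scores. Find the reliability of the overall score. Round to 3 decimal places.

0.933

Var(C) = 2.1²·19.2² + 1.1²·9.1² + 1.1²·13.4² + 2·[2.31·19.2·9.1·0.40 + 2.31·19.2·13.4·0.62 + 1.21·9.1·13.4·0.14] = 1943.17 + 1101.15 = 3044.32.
Because errors are independent across components, Cov(Tᵢ,Tⱼ) = Cov(Xᵢ,Xⱼ); the off-diagonal part of the true-score variance is the same as above.
True-score variance = [2.1²·19.2²·0.93 + 1.1²·9.1²·0.78 + 1.1²·13.4²·0.69] + 1101.15 = 1739.97 + 1101.15 = 2841.12.
Reliability = 2841.12 / 3044.32 = 0.933.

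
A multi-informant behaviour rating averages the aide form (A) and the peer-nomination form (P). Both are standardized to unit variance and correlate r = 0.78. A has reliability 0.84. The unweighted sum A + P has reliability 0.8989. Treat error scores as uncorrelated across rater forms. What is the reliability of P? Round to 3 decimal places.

0.800

Var(A+P) = 2 + 2·0.78 = 3.560.
True-score variance = ρ_A + ρ_P + 2·0.78, so 0.8989 = (0.84 + ρ_P + 1.56) / 3.560.
ρ_P = 0.8989·3.560 − 0.84 − 1.56 = 0.800.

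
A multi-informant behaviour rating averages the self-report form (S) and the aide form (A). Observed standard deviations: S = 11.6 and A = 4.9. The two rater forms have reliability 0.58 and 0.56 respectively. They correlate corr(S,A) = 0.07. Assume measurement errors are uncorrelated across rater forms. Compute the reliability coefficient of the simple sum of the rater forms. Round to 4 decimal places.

0.5972

Var(S+A) = 11.6² + 4.9² + 2·[11.6·4.9·0.07] = 158.57 + 7.9576 = 166.528.
Because errors are independent across components, Cov(Tᵢ,Tⱼ) = Cov(Xᵢ,Xⱼ); the off-diagonal part of the true-score variance is the same as above.
True-score variance = [11.6²·0.58 + 4.9²·0.56] + 7.9576 = 91.4904 + 7.9576 = 99.448.
Reliability = 99.448 / 166.528 = 0.5972.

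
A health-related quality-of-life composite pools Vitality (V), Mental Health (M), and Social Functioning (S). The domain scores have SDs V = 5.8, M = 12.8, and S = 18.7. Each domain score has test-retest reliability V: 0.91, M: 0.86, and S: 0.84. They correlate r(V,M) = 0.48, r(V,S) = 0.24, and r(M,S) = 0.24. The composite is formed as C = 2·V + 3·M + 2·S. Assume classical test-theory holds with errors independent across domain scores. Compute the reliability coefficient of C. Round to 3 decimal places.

Var(C) = 2²·5.8² + 3²·12.8² + 2²·18.7² + 2·[6·5.8·12.8·0.48 + 4·5.8·18.7·0.24 + 6·12.8·18.7·0.24] = 3007.88 + 1325.22 = 4333.1.
Because errors are independent across components, Cov(Tᵢ,Tⱼ) = Cov(Xᵢ,Xⱼ); the off-diagonal part of the true-score variance is the same as above.
True-score variance = [2²·5.8²·0.91 + 3²·12.8²·0.86 + 2²·18.7²·0.84] + 1325.22 = 2565.53 + 1325.22 = 3890.75.
Reliability = 3890.75 / 4333.1 = 0.898.

0.898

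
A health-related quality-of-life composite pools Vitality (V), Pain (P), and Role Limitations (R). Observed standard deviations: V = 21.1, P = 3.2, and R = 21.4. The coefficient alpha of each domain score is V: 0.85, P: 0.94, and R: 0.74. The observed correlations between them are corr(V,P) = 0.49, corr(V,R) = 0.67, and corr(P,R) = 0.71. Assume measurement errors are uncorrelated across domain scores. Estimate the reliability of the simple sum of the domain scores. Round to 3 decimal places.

0.889

Var(V+P+R) = 21.1² + 3.2² + 21.4² + 2·[21.1·3.2·0.49 + 21.1·21.4·0.67 + 3.2·21.4·0.71] = 913.41 + 768.475 = 1681.88.
Under uncorrelated errors the observed covariances equal the true-score covariances, so only the own-variance terms attenuate.
True-score variance = [21.1²·0.85 + 3.2²·0.94 + 21.4²·0.74] + 768.475 = 726.944 + 768.475 = 1495.42.
Reliability = 1495.42 / 1681.88 = 0.889.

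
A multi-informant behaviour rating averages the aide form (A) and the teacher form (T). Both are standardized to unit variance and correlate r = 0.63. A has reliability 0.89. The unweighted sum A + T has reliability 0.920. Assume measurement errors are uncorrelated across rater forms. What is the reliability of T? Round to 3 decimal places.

0.849

Var(A+T) = 2 + 2·0.63 = 3.260.
True-score variance = ρ_A + ρ_T + 2·0.63, so 0.920 = (0.89 + ρ_T + 1.26) / 3.260.
ρ_T = 0.920·3.260 − 0.89 − 1.26 = 0.849.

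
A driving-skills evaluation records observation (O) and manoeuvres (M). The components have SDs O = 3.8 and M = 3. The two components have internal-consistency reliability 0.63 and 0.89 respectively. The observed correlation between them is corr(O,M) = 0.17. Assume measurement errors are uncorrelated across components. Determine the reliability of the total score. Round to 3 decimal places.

0.768

Var(O+M) = 3.8² + 3² + 2·[3.8·3·0.17] = 23.44 + 3.876 = 27.316.
Because errors are independent across components, Cov(Tᵢ,Tⱼ) = Cov(Xᵢ,Xⱼ); the off-diagonal part of the true-score variance is the same as above.
True-score variance = [3.8²·0.63 + 3²·0.89] + 3.876 = 17.1072 + 3.876 = 20.9832.
Reliability = 20.9832 / 27.316 = 0.768.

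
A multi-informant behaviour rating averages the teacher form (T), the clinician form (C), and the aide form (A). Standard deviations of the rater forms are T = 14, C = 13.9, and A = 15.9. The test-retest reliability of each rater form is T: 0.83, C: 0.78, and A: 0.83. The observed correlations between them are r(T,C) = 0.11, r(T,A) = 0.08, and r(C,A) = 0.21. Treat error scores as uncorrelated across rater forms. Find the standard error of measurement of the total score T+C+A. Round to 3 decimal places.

10.900

Var(total) = 642.02 + 171.252 = 813.272.
True-score variance = 523.216 + 171.252 = 694.468, so reliability = 0.8539.
Error variance = 813.272 − 694.468 = 118.804; SEM = √118.804 = 10.900.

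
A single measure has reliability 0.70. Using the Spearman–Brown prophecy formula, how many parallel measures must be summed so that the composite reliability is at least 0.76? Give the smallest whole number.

k ≥ ρ*(1−ρ₁)/(ρ₁(1−ρ*)) = 0.76·0.30 / (0.70·0.24) = 1.357.
Smallest integer k = 2.

2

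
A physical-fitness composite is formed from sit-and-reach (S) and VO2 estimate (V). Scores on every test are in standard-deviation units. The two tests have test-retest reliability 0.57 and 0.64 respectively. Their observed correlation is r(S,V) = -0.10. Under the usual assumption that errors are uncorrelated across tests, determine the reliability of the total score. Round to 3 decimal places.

Var(S+V) = 2 + 2·[(-0.10)] = 2 − 0.2 = 1.8.
With uncorrelated errors the cross-covariances are all true-score covariance, so they carry over unchanged; only the diagonal terms shrink to ρᵢσᵢ².
True-score variance = [0.57 + 0.64] − 0.2 = 1.21 − 0.2 = 1.01.
Reliability = 1.01 / 1.8 = 0.561.

0.561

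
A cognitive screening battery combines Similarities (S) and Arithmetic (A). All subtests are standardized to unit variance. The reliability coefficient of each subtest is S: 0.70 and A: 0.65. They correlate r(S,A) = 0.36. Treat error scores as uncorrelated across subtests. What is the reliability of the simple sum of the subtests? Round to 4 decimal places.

0.7610

Var(S+A) = 2 + 2·[0.36] = 2 + 0.72 = 2.72.
Under uncorrelated errors the observed covariances equal the true-score covariances, so only the own-variance terms attenuate.
True-score variance = [0.70 + 0.65] + 0.72 = 1.35 + 0.72 = 2.07.
Reliability = 2.07 / 2.72 = 0.7610.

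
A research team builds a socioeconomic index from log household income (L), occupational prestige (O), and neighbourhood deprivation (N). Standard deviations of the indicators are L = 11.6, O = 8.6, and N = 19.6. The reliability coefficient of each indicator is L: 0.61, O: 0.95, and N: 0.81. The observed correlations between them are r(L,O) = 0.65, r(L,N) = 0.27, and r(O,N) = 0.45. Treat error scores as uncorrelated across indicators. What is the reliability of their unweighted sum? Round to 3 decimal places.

0.870

Var(L+O+N) = 11.6² + 8.6² + 19.6² + 2·[11.6·8.6·0.65 + 11.6·19.6·0.27 + 8.6·19.6·0.45] = 592.68 + 404.166 = 996.846.
Because errors are independent across components, Cov(Tᵢ,Tⱼ) = Cov(Xᵢ,Xⱼ); the off-diagonal part of the true-score variance is the same as above.
True-score variance = [11.6²·0.61 + 8.6²·0.95 + 19.6²·0.81] + 404.166 = 463.513 + 404.166 = 867.68.
Reliability = 867.68 / 996.846 = 0.870.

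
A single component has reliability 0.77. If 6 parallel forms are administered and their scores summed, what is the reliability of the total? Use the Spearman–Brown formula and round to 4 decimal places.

ρ_k = kρ / (1 + (k−1)ρ) = 6·0.77 / (1 + 5·0.77) = 4.620 / 4.850 = 0.9526.

0.9526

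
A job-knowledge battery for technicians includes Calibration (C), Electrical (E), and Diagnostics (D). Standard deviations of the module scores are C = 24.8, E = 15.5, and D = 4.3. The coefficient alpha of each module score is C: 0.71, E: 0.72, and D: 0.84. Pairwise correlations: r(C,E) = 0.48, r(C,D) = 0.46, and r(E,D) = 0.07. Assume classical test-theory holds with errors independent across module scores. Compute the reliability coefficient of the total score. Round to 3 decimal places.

Var(C+E+D) = 24.8² + 15.5² + 4.3² + 2·[24.8·15.5·0.48 + 24.8·4.3·0.46 + 15.5·4.3·0.07] = 873.78 + 476.464 = 1350.24.
Under uncorrelated errors the observed covariances equal the true-score covariances, so only the own-variance terms attenuate.
True-score variance = [24.8²·0.71 + 15.5²·0.72 + 4.3²·0.84] + 476.464 = 625.19 + 476.464 = 1101.65.
Reliability = 1101.65 / 1350.24 = 0.816.

0.816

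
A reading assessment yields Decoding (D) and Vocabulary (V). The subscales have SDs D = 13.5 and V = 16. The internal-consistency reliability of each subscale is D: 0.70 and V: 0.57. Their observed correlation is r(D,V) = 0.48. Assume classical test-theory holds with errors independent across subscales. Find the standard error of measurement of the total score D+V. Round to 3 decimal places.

12.836

Var(total) = 438.25 + 207.36 = 645.61.
True-score variance = 273.495 + 207.36 = 480.855, so reliability = 0.7448.
Error variance = 645.61 − 480.855 = 164.755; SEM = √164.755 = 12.836.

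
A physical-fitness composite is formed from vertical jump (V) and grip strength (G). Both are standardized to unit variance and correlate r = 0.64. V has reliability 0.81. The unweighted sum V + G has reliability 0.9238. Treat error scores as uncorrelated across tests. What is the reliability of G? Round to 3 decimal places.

0.940

Var(V+G) = 2 + 2·0.64 = 3.280.
True-score variance = ρ_V + ρ_G + 2·0.64, so 0.9238 = (0.81 + ρ_G + 1.28) / 3.280.
ρ_G = 0.9238·3.280 − 0.81 − 1.28 = 0.940.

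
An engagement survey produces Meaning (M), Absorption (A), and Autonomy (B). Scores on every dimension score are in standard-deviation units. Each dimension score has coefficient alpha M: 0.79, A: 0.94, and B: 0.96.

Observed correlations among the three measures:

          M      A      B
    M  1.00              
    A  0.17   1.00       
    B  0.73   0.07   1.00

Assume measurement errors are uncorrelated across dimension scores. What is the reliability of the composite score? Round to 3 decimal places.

0.937

Var(M+A+B) = 3 + 2·[0.17 + 0.73 + 0.07] = 3 + 1.94 = 4.94.
Because errors are independent across components, Cov(Tᵢ,Tⱼ) = Cov(Xᵢ,Xⱼ); the off-diagonal part of the true-score variance is the same as above.
True-score variance = [0.79 + 0.94 + 0.96] + 1.94 = 2.69 + 1.94 = 4.63.
Reliability = 4.63 / 4.94 = 0.937.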